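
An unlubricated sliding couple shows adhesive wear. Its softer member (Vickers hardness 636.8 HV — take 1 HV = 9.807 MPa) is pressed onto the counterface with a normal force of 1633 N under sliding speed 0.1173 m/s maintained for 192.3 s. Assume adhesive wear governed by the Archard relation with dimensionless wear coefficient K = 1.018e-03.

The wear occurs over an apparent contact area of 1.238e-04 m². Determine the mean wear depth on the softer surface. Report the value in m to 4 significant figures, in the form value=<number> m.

value=4.850e-05 m

Quoted intermediates are rounded — all working math maintains exact precision; one last rounding, at four significant digits.
Path length L = v·t = 0.1173 m/s × 192.3 s = 22.56 m.
Hardness H = 636.8 HV × 9.807 MPa/HV = 6245 MPa = 6.245e+09 Pa.
SI base units throughout: W = 1633 N, H = 6.245e+09 Pa, K = 1.018e-03.
Volume removed: V = K·W·L/H = 1.018e-03 · 1633 · 22.56 / 6.245e+09 = 6.004e-09 m³.
Depth h = V/A = 6.004e-09 / 1.238e-04 = 4.850e-05 m.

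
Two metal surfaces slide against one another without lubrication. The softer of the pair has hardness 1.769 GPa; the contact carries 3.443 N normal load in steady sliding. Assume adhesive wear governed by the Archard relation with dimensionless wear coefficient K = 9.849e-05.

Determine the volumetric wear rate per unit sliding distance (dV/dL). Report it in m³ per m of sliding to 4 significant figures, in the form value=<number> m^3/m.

Intermediate values are shown rounded — all arithmetic maintains exact precision; one final rounding: 4 significant figures.
Convert: Hardness H = 1.769 GPa = 1.769e+09 Pa.
In SI base units, W = 3.443 N, H = 1.769e+09 Pa, K = 9.849e-05.
The wear rate dV/dL = K·W/H (no L dependence): 9.849e-05 · 3.443 / 1.769e+09 = 1.917e-13 m³/m.

value=1.917e-13 m^3/m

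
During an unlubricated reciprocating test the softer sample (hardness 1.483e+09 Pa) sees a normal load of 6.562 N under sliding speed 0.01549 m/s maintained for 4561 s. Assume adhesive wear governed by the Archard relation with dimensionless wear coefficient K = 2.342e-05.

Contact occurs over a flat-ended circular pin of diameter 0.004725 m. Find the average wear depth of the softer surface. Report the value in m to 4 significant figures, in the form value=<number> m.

Every step holds full float precision; intermediates are shown rounded; one final rounding to four significant digits.
Convert: Distance L = v·t = 0.01549 m/s × 4561 s = 70.65 m.
Convert: Contact area A = π·d²/4 = π·(0.004725 m)²/4 = 1.753e-05 m².
In SI base units: W = 6.562 N, H = 1.483e+09 Pa, K = 2.342e-05.
The Archard volume V = K·W·L/H = 2.342e-05 · 6.562 · 70.65 / 1.483e+09 = 7.321e-12 m³.
Average depth h = V/A = 7.321e-12 / 1.753e-05 = 4.175e-07 m.

value=4.175e-07 m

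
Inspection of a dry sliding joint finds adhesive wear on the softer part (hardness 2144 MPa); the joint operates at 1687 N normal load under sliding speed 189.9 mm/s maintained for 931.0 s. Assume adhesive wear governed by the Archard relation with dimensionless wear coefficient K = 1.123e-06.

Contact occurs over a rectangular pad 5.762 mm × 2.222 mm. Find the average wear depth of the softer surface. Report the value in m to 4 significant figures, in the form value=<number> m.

value=1.220e-05 m

The intermediates are printed rounded; each operation maintains full float precision, and rounded just once to 4 significant digits.
Convert: Sliding speed v = 189.9 mm/s = 0.1899 m/s. Distance L = v·t = 0.1899 m/s × 931.0 s = 176.8 m.
Convert: Hardness H = 2144 MPa = 2.144e+09 Pa.
Convert: Pad sides 5.762 mm × 2.222 mm = 0.005762 m × 0.002222 m. Contact area A = 0.005762 m × 0.002222 m = 1.280e-05 m².
SI base units throughout: W = 1687 N, H = 2.144e+09 Pa, K = 1.123e-06.
Wear volume V = K·W·L/H = 1.123e-06 · 1687 · 176.8 / 2.144e+09 = 1.562e-10 m³.
Average depth h = V/A = 1.562e-10 / 1.280e-05 = 1.220e-05 m.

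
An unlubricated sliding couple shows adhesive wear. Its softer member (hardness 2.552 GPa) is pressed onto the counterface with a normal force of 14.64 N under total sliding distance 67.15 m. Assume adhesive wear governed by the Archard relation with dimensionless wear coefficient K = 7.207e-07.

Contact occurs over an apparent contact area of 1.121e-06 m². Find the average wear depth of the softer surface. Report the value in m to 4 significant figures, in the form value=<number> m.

value=2.477e-07 m

The intermediates are shown rounded. Each operation runs at full float precision, and rounded just once: four significant figures.
Hardness H = 2.552 GPa = 2.552e+09 Pa.
As SI base values: W = 14.64 N, H = 2.552e+09 Pa, K = 7.207e-07.
Worn volume V = K·W·L/H = 7.207e-07 · 14.64 · 67.15 / 2.552e+09 = 2.776e-13 m³.
Depth h = V/A = 2.776e-13 / 1.121e-06 = 2.477e-07 m.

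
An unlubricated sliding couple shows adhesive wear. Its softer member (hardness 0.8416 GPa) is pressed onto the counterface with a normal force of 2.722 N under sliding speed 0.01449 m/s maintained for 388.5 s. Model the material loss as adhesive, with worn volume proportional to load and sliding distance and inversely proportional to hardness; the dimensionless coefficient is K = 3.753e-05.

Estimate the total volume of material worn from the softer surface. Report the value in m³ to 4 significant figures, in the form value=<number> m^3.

Intermediates are printed rounded. The algebra maintains full float precision; a single final rounding, at four significant figures.
Convert: Path length L = v·t = 0.01449 m/s × 388.5 s = 5.629 m.
Convert: Hardness H = 0.8416 GPa = 8.416e+08 Pa.
As SI base values: W = 2.722 N, H = 8.416e+08 Pa, K = 3.753e-05.
The Archard volume V = K·W·L/H = 3.753e-05 · 2.722 · 5.629 / 8.416e+08 = 6.833e-13 m³.

value=6.833e-13 m^3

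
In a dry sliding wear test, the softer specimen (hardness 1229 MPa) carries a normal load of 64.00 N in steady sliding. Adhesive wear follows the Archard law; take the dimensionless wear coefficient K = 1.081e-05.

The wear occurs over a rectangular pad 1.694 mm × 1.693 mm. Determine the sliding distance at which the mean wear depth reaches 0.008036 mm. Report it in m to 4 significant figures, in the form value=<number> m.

value=40.94 m

Intermediates appear rounded; every step carries full float precision — one last rounding, at four significant digits.
Hardness H = 1229 MPa = 1.229e+09 Pa.
Pad sides 1.694 mm × 1.693 mm = 0.001694 m × 0.001693 m. Contact area A = 0.001694 m × 0.001693 m = 2.868e-06 m².
Depth limit h_lim = 0.008036 mm = 8.036e-06 m.
SI base units throughout: W = 64.00 N, H = 1.229e+09 Pa, K = 1.081e-05.
Limit volume V_lim = h_lim·A = 8.036e-06 · 2.868e-06 = 2.305e-11 m³.
Life L = V_lim·H/(K·W) = 2.305e-11 · 1.229e+09 / (1.081e-05 · 64.00) = 40.94 m.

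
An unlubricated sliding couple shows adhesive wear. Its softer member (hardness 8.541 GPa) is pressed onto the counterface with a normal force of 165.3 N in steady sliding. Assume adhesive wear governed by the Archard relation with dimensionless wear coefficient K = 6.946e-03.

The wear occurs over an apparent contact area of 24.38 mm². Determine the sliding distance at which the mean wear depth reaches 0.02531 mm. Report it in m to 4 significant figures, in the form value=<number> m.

The computation runs at exact precision; the intermediates are printed rounded — one final rounding to 4 significant digits.
Convert: Hardness H = 8.541 GPa = 8.541e+09 Pa.
Convert: Contact area A = 24.38 mm² = 2.438e-05 m².
Convert: Depth limit h_lim = 0.02531 mm = 2.531e-05 m.
Expressed in SI base units: W = 165.3 N, H = 8.541e+09 Pa, K = 6.946e-03.
Limit volume V_lim = h_lim·A = 2.531e-05 · 2.438e-05 = 6.171e-10 m³.
So the life L = V_lim·H/(K·W) = 6.171e-10 · 8.541e+09 / (6.946e-03 · 165.3) = 4.590 m.

value=4.590 m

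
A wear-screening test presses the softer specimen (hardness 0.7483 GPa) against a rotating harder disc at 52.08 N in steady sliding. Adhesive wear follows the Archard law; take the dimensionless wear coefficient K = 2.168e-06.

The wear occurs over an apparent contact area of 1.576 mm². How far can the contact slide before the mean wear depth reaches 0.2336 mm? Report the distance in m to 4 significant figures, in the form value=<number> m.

Every step carries full precision, and intermediates are shown rounded — one last rounding: four significant digits.
Hardness H = 0.7483 GPa = 7.483e+08 Pa.
Contact area A = 1.576 mm² = 1.576e-06 m².
Depth limit h_lim = 0.2336 mm = 2.336e-04 m.
Collected in SI base units: W = 52.08 N, H = 7.483e+08 Pa, K = 2.168e-06.
Volume at the limit: V_lim = h_lim·A = 2.336e-04 · 1.576e-06 = 3.682e-10 m³.
Inverting, life L = V_lim·H/(K·W) = 3.682e-10 · 7.483e+08 / (2.168e-06 · 52.08) = 2440 m.

value=2440 m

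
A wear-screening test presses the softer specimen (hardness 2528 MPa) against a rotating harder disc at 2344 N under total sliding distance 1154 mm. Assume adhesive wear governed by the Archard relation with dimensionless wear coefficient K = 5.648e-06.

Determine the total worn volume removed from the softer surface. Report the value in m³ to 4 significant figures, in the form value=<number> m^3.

value=6.043e-12 m^3

Each operation carries full float precision — the intermediates are printed rounded, and one last rounding to four significant digits.
Convert: Sliding distance L = 1154 mm = 1.154 m.
Convert: Hardness H = 2528 MPa = 2.528e+09 Pa.
In SI base units, W = 2344 N, H = 2.528e+09 Pa, K = 5.648e-06.
Apply Archard: V = K·W·L/H = 5.648e-06 · 2344 · 1.154 / 2.528e+09 = 6.043e-12 m³.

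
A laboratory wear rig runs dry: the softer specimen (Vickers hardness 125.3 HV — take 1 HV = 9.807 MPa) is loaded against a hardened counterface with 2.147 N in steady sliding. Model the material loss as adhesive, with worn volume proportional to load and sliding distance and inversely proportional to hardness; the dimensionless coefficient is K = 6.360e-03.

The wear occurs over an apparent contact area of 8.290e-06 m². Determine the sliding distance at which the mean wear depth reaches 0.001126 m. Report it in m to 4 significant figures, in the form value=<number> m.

value=840.0 m

The intermediates appear rounded; each operation carries full precision; one final rounding: 4 significant figures.
Hardness H = 125.3 HV × 9.807 MPa/HV = 1229 MPa = 1.229e+09 Pa.
Expressed in SI base units: W = 2.147 N, H = 1.229e+09 Pa, K = 6.360e-03.
At the depth limit, V_lim = h_lim·A = 0.001126 · 8.290e-06 = 9.335e-09 m³.
Inverting, life L = V_lim·H/(K·W) = 9.335e-09 · 1.229e+09 / (6.360e-03 · 2.147) = 840.0 m.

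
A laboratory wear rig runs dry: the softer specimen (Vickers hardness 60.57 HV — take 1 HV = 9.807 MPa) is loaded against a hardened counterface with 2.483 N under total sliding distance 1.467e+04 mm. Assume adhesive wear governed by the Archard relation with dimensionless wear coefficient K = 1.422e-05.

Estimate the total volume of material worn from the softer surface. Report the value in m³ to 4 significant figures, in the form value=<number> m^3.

Intermediates are displayed rounded, and every step carries full precision; rounded once at the end to four significant figures.
Sliding distance L = 1.467e+04 mm = 14.67 m.
Hardness H = 60.57 HV × 9.807 MPa/HV = 594.0 MPa = 5.940e+08 Pa.
In SI base units: W = 2.483 N, H = 5.940e+08 Pa, K = 1.422e-05.
Archard relation: V = K·W·L/H = 1.422e-05 · 2.483 · 14.67 / 5.940e+08 = 8.720e-13 m³.

value=8.720e-13 m^3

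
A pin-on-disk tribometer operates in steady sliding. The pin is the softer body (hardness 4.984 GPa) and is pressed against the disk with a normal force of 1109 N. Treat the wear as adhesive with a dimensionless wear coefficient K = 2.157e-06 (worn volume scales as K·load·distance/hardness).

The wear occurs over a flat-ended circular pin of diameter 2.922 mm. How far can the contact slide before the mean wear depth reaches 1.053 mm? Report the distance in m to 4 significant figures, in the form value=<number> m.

value=1.471e+04 m

Intermediates are shown rounded — all arithmetic runs at full precision. Rounded once at the end to four significant figures.
Hardness H = 4.984 GPa = 4.984e+09 Pa.
Pin diameter d = 2.922 mm = 0.002922 m. Contact area A = π·d²/4 = π·(0.002922 m)²/4 = 6.706e-06 m².
Depth limit h_lim = 1.053 mm = 0.001053 m.
In SI base units, W = 1109 N, H = 4.984e+09 Pa, K = 2.157e-06.
Allowed volume V_lim = h_lim·A = 0.001053 · 6.706e-06 = 7.061e-09 m³.
Life L = V_lim·H/(K·W) = 7.061e-09 · 4.984e+09 / (2.157e-06 · 1109) = 1.471e+04 m.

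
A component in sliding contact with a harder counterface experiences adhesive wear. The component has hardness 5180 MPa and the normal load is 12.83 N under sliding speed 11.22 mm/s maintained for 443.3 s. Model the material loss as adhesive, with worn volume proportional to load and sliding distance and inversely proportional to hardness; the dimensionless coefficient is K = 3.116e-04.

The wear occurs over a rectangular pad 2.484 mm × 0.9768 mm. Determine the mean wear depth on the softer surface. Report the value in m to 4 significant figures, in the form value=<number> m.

The algebra carries full float precision, and intermediates are displayed rounded — a lone final rounding: four significant figures.
Convert: Sliding speed v = 11.22 mm/s = 0.01122 m/s. The distance L = v·t = 0.01122 m/s × 443.3 s = 4.974 m.
Convert: Hardness H = 5180 MPa = 5.180e+09 Pa.
Convert: Pad sides 2.484 mm × 0.9768 mm = 2.484e-03 m × 9.768e-04 m. Contact area A = 2.484e-03 m × 9.768e-04 m = 2.426e-06 m².
Working in SI base units: W = 12.83 N, H = 5.180e+09 Pa, K = 3.116e-04.
The Archard volume V = K·W·L/H = 3.116e-04 · 12.83 · 4.974 / 5.180e+09 = 3.839e-12 m³.
Depth h = V/A = 3.839e-12 / 2.426e-06 = 1.582e-06 m.

value=1.582e-06 m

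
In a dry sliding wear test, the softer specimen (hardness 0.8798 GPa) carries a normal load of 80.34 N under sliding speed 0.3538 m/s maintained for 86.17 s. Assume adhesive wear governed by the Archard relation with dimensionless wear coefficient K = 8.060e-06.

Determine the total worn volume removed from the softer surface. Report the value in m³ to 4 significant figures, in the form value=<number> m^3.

Each operation maintains exact precision, and intermediates are shown rounded, and one last rounding: four significant digits.
Convert: Path length L = v·t = 0.3538 m/s × 86.17 s = 30.49 m.
Convert: Hardness H = 0.8798 GPa = 8.798e+08 Pa.
Working in SI base units: W = 80.34 N, H = 8.798e+08 Pa, K = 8.060e-06.
Wear volume V = K·W·L/H = 8.060e-06 · 80.34 · 30.49 / 8.798e+08 = 2.244e-11 m³.

value=2.244e-11 m^3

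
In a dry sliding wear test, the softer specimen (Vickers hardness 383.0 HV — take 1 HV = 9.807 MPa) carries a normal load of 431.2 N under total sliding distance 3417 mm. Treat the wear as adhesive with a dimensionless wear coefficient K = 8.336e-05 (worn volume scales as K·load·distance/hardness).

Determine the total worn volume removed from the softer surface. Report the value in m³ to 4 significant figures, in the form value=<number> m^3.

value=3.270e-11 m^3

The computation runs at exact precision — printed values are rounded; a lone final rounding, at four significant figures.
Distance covered L = 3417 mm = 3.417 m.
Hardness H = 383.0 HV × 9.807 MPa/HV = 3756 MPa = 3.756e+09 Pa.
In SI base units: W = 431.2 N, H = 3.756e+09 Pa, K = 8.336e-05.
Worn volume V = K·W·L/H = 8.336e-05 · 431.2 · 3.417 / 3.756e+09 = 3.270e-11 m³.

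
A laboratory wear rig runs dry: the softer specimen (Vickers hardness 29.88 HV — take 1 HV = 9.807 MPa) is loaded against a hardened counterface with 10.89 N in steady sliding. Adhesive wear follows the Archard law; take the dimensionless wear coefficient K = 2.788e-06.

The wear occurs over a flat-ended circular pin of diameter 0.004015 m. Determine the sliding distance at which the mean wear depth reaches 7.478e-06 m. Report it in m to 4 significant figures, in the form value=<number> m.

value=913.8 m

Printed values are rounded. The algebra holds exact precision. Rounded once at the end: 4 significant figures.
Hardness H = 29.88 HV × 9.807 MPa/HV = 293.0 MPa = 2.930e+08 Pa.
Contact area A = π·d²/4 = π·(0.004015 m)²/4 = 1.266e-05 m².
Collected in SI base units: W = 10.89 N, H = 2.930e+08 Pa, K = 2.788e-06.
Wearable volume V_lim = h_lim·A = 7.478e-06 · 1.266e-05 = 9.468e-11 m³.
Sliding life L = V_lim·H/(K·W) = 9.468e-11 · 2.930e+08 / (2.788e-06 · 10.89) = 913.8 m.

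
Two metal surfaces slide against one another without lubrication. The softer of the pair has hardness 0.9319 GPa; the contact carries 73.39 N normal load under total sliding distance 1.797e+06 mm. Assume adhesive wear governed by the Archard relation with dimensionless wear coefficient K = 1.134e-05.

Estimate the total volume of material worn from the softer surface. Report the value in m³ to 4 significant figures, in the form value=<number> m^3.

Intermediate values are shown rounded — every step holds full float precision — rounded just once: 4 significant figures.
Sliding distance L = 1.797e+06 mm = 1797 m.
Hardness H = 0.9319 GPa = 9.319e+08 Pa.
In SI base units: W = 73.39 N, H = 9.319e+08 Pa, K = 1.134e-05.
Archard volume V = K·W·L/H = 1.134e-05 · 73.39 · 1797 / 9.319e+08 = 1.605e-09 m³.

value=1.605e-09 m^3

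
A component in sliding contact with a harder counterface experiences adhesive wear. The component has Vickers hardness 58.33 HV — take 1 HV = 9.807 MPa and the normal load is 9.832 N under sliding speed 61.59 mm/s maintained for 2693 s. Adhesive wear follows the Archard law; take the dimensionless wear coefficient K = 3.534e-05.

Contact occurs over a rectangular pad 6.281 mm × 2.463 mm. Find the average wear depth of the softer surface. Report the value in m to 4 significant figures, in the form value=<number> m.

All arithmetic maintains full precision — intermediate values are displayed rounded — one final rounding: 4 significant figures.
Convert: Sliding speed v = 61.59 mm/s = 0.06159 m/s. Distance covered L = v·t = 0.06159 m/s × 2693 s = 165.9 m.
Convert: Hardness H = 58.33 HV × 9.807 MPa/HV = 572.0 MPa = 5.720e+08 Pa.
Convert: Pad sides 6.281 mm × 2.463 mm = 0.006281 m × 0.002463 m. Contact area A = 0.006281 m × 0.002463 m = 1.547e-05 m².
In SI base units, W = 9.832 N, H = 5.720e+08 Pa, K = 3.534e-05.
Apply Archard: V = K·W·L/H = 3.534e-05 · 9.832 · 165.9 / 5.720e+08 = 1.007e-10 m³.
Depth of wear h = V/A = 1.007e-10 / 1.547e-05 = 6.512e-06 m.

value=6.512e-06 m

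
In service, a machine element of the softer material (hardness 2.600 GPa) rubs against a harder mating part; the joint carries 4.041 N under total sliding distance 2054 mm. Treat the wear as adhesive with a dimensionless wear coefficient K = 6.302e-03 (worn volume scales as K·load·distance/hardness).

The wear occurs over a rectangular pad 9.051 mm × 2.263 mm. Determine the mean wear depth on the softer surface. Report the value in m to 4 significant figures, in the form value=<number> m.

value=9.822e-07 m

Every step maintains exact precision; the intermediates are shown rounded, and a single final rounding, at four significant figures.
Convert: Total distance L = 2054 mm = 2.054 m.
Convert: Hardness H = 2.600 GPa = 2.600e+09 Pa.
Convert: Pad sides 9.051 mm × 2.263 mm = 0.009051 m × 0.002263 m. Contact area A = 0.009051 m × 0.002263 m = 2.048e-05 m².
In SI base units, W = 4.041 N, H = 2.600e+09 Pa, K = 6.302e-03.
Archard relation: V = K·W·L/H = 6.302e-03 · 4.041 · 2.054 / 2.600e+09 = 2.012e-11 m³.
Depth of wear h = V/A = 2.012e-11 / 2.048e-05 = 9.822e-07 m.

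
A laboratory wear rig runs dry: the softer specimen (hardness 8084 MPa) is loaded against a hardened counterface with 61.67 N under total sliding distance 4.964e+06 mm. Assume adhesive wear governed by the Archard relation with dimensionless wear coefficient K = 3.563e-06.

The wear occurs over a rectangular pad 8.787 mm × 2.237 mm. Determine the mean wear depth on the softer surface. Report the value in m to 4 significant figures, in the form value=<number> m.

value=6.864e-06 m

Intermediates are displayed rounded — each operation runs at full precision, and one last rounding: 4 significant figures.
Total distance L = 4.964e+06 mm = 4964 m.
Hardness H = 8084 MPa = 8.084e+09 Pa.
Pad sides 8.787 mm × 2.237 mm = 0.008787 m × 0.002237 m. Contact area A = 0.008787 m × 0.002237 m = 1.966e-05 m².
In SI base units: W = 61.67 N, H = 8.084e+09 Pa, K = 3.563e-06.
By Archard's law, V = K·W·L/H = 3.563e-06 · 61.67 · 4964 / 8.084e+09 = 1.349e-10 m³.
Mean depth h = V/A = 1.349e-10 / 1.966e-05 = 6.864e-06 m.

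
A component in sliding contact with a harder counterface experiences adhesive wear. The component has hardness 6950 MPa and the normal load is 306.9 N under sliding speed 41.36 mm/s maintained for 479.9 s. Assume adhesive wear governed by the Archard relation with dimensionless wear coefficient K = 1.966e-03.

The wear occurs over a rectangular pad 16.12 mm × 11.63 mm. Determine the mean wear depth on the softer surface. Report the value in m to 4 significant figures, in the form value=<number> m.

Intermediates appear rounded; the computation runs at exact precision — rounded just once, at 4 significant digits.
Sliding speed v = 41.36 mm/s = 0.04136 m/s. Total distance L = v·t = 0.04136 m/s × 479.9 s = 19.85 m.
Hardness H = 6950 MPa = 6.950e+09 Pa.
Pad sides 16.12 mm × 11.63 mm = 0.01612 m × 0.01163 m. Contact area A = 0.01612 m × 0.01163 m = 1.875e-04 m².
In SI base units: W = 306.9 N, H = 6.950e+09 Pa, K = 1.966e-03.
The Archard volume V = K·W·L/H = 1.966e-03 · 306.9 · 19.85 / 6.950e+09 = 1.723e-09 m³.
Mean wear depth h = V/A = 1.723e-09 / 1.875e-04 = 9.191e-06 m.

value=9.191e-06 m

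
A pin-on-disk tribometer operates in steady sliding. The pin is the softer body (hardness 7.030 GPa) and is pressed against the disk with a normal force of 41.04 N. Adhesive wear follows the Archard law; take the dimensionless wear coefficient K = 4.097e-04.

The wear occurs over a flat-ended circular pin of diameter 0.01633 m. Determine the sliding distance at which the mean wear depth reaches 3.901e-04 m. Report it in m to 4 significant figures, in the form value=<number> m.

value=3.416e+04 m

Quoted intermediates are rounded; the algebra carries exact precision. Rounded once at the end: 4 significant figures.
Convert: Hardness H = 7.030 GPa = 7.030e+09 Pa.
Convert: Contact area A = π·d²/4 = π·(0.01633 m)²/4 = 2.094e-04 m².
In SI base units, W = 41.04 N, H = 7.030e+09 Pa, K = 4.097e-04.
Permissible volume V_lim = h_lim·A = 3.901e-04 · 2.094e-04 = 8.170e-08 m³.
Sliding life L = V_lim·H/(K·W) = 8.170e-08 · 7.030e+09 / (4.097e-04 · 41.04) = 3.416e+04 m.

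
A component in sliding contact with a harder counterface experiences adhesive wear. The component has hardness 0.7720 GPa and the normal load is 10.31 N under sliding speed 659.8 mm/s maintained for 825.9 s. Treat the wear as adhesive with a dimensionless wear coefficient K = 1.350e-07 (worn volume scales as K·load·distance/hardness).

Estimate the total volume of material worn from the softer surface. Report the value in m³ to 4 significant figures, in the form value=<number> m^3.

Intermediate values are printed rounded; every step carries full precision, and one final rounding, at four significant digits.
Sliding speed v = 659.8 mm/s = 0.6598 m/s. Distance covered L = v·t = 0.6598 m/s × 825.9 s = 544.9 m.
Hardness H = 0.7720 GPa = 7.720e+08 Pa.
In SI base units: W = 10.31 N, H = 7.720e+08 Pa, K = 1.350e-07.
Wear volume V = K·W·L/H = 1.350e-07 · 10.31 · 544.9 / 7.720e+08 = 9.825e-13 m³.

value=9.825e-13 m^3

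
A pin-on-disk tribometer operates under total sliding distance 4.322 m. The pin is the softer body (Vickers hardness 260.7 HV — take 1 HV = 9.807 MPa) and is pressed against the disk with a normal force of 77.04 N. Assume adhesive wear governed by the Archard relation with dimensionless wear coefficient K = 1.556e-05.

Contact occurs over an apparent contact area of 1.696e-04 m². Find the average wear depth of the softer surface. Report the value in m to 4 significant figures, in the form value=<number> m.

value=1.195e-08 m

All working math maintains full precision; intermediate values appear rounded; a single final rounding to 4 significant figures.
Hardness H = 260.7 HV × 9.807 MPa/HV = 2557 MPa = 2.557e+09 Pa.
Expressed in SI base units: W = 77.04 N, H = 2.557e+09 Pa, K = 1.556e-05.
Wear volume V = K·W·L/H = 1.556e-05 · 77.04 · 4.322 / 2.557e+09 = 2.026e-12 m³.
Depth of wear h = V/A = 2.026e-12 / 1.696e-04 = 1.195e-08 m.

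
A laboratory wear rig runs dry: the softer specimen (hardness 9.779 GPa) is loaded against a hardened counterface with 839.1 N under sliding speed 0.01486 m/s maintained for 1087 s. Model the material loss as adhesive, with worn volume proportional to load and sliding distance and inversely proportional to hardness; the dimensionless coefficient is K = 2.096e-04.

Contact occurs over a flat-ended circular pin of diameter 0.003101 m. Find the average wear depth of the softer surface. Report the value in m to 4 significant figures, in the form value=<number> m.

The algebra maintains exact precision. Intermediate values are printed rounded, and rounded once at the end, at 4 significant figures.
Convert: Distance L = v·t = 0.01486 m/s × 1087 s = 16.15 m.
Convert: Hardness H = 9.779 GPa = 9.779e+09 Pa.
Convert: Contact area A = π·d²/4 = π·(0.003101 m)²/4 = 7.553e-06 m².
In SI base units: W = 839.1 N, H = 9.779e+09 Pa, K = 2.096e-04.
The Archard volume V = K·W·L/H = 2.096e-04 · 839.1 · 16.15 / 9.779e+09 = 2.905e-10 m³.
Average depth h = V/A = 2.905e-10 / 7.553e-06 = 3.846e-05 m.

value=3.846e-05 m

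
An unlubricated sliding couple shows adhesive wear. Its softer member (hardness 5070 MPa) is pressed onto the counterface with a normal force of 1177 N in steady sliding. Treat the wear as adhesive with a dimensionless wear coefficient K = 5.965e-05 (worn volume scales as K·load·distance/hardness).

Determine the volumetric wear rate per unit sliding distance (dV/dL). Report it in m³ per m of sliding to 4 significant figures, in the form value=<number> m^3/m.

Every step keeps full float precision. Intermediates appear rounded, and a single final rounding, at 4 significant digits.
Convert: Hardness H = 5070 MPa = 5.070e+09 Pa.
Restated in SI base units: W = 1177 N, H = 5.070e+09 Pa, K = 5.965e-05.
Volumetric rate dV/dL = K·W/H (independent of L): 5.965e-05 · 1177 / 5.070e+09 = 1.385e-11 m³/m.

value=1.385e-11 m^3/m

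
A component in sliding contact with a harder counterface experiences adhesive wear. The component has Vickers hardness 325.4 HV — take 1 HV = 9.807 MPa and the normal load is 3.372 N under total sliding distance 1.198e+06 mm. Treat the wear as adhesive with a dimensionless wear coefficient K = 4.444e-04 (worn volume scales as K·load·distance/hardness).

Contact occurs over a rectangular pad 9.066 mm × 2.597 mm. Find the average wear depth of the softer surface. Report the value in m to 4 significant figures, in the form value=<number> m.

value=2.389e-05 m

Shown intermediates are rounded, and every step keeps full float precision — one final rounding, at 4 significant digits.
Convert: Sliding distance L = 1.198e+06 mm = 1198 m.
Convert: Hardness H = 325.4 HV × 9.807 MPa/HV = 3191 MPa = 3.191e+09 Pa.
Convert: Pad sides 9.066 mm × 2.597 mm = 0.009066 m × 0.002597 m. Contact area A = 0.009066 m × 0.002597 m = 2.354e-05 m².
Working in SI base units: W = 3.372 N, H = 3.191e+09 Pa, K = 4.444e-04.
Worn volume V = K·W·L/H = 4.444e-04 · 3.372 · 1198 / 3.191e+09 = 5.626e-10 m³.
Mean wear depth h = V/A = 5.626e-10 / 2.354e-05 = 2.389e-05 m.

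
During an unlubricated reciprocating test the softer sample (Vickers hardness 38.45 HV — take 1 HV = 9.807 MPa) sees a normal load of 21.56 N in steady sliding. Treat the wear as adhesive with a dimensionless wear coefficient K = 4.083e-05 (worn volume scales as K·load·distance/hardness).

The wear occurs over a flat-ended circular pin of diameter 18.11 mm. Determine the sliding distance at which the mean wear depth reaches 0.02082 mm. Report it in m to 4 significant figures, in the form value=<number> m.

The intermediates are printed rounded, and all arithmetic carries full float precision. Rounded just once to 4 significant digits.
Convert: Hardness H = 38.45 HV × 9.807 MPa/HV = 377.1 MPa = 3.771e+08 Pa.
Convert: Pin diameter d = 18.11 mm = 0.01811 m. Contact area A = π·d²/4 = π·(0.01811 m)²/4 = 2.576e-04 m².
Convert: Depth limit h_lim = 0.02082 mm = 2.082e-05 m.
In SI base units: W = 21.56 N, H = 3.771e+08 Pa, K = 4.083e-05.
Volume at the limit: V_lim = h_lim·A = 2.082e-05 · 2.576e-04 = 5.363e-09 m³.
So the life L = V_lim·H/(K·W) = 5.363e-09 · 3.771e+08 / (4.083e-05 · 21.56) = 2297 m.

value=2297 m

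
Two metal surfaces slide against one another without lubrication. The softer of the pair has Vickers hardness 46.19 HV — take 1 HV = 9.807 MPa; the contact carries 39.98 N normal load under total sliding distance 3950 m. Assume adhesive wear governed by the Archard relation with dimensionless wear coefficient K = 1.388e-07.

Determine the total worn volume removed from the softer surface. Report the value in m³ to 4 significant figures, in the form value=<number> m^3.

value=4.839e-11 m^3

The intermediates appear rounded — every step carries full float precision — rounded just once to four significant figures.
Convert: Hardness H = 46.19 HV × 9.807 MPa/HV = 453.0 MPa = 4.530e+08 Pa.
Restated in SI base units: W = 39.98 N, H = 4.530e+08 Pa, K = 1.388e-07.
Volume removed: V = K·W·L/H = 1.388e-07 · 39.98 · 3950 / 4.530e+08 = 4.839e-11 m³.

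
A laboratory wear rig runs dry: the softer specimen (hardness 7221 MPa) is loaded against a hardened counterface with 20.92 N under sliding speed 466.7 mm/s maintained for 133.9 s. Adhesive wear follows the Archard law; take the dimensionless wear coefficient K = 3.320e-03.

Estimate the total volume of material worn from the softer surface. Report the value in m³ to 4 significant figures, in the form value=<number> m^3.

value=6.011e-10 m^3

Printed values are rounded, and the computation carries exact precision. Rounded once at the end to 4 significant figures.
Convert: Sliding speed v = 466.7 mm/s = 0.4667 m/s. Sliding distance L = v·t = 0.4667 m/s × 133.9 s = 62.49 m.
Convert: Hardness H = 7221 MPa = 7.221e+09 Pa.
Restated in SI base units: W = 20.92 N, H = 7.221e+09 Pa, K = 3.320e-03.
Archard volume V = K·W·L/H = 3.320e-03 · 20.92 · 62.49 / 7.221e+09 = 6.011e-10 m³.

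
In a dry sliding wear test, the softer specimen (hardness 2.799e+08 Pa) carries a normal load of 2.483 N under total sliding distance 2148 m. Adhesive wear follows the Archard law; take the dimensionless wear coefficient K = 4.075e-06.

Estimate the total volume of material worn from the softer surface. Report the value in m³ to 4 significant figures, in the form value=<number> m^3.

Intermediates appear rounded, and the algebra carries full float precision; a lone final rounding: 4 significant digits.
SI base units throughout: W = 2.483 N, H = 2.799e+08 Pa, K = 4.075e-06.
Wear volume V = K·W·L/H = 4.075e-06 · 2.483 · 2148 / 2.799e+08 = 7.765e-11 m³.

value=7.765e-11 m^3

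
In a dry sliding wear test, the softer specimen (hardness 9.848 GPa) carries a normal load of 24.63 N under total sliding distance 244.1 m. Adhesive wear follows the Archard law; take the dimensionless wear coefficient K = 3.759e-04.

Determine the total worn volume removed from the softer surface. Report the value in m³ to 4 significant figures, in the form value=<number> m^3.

value=2.295e-10 m^3

The intermediates are printed rounded — all arithmetic runs at exact precision — one final rounding to four significant figures.
Convert: Hardness H = 9.848 GPa = 9.848e+09 Pa.
Working in SI base units: W = 24.63 N, H = 9.848e+09 Pa, K = 3.759e-04.
Wear volume V = K·W·L/H = 3.759e-04 · 24.63 · 244.1 / 9.848e+09 = 2.295e-10 m³.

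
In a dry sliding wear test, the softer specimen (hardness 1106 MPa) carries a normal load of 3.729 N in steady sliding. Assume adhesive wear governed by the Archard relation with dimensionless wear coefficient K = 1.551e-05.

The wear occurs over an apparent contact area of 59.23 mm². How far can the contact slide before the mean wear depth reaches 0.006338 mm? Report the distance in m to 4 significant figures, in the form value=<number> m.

Intermediates appear rounded, and the algebra holds full float precision; one final rounding: four significant digits.
Hardness H = 1106 MPa = 1.106e+09 Pa.
Contact area A = 59.23 mm² = 5.923e-05 m².
Depth limit h_lim = 0.006338 mm = 6.338e-06 m.
In SI base units, W = 3.729 N, H = 1.106e+09 Pa, K = 1.551e-05.
Wearable volume V_lim = h_lim·A = 6.338e-06 · 5.923e-05 = 3.754e-10 m³.
Life L = V_lim·H/(K·W) = 3.754e-10 · 1.106e+09 / (1.551e-05 · 3.729) = 7179 m.

value=7179 m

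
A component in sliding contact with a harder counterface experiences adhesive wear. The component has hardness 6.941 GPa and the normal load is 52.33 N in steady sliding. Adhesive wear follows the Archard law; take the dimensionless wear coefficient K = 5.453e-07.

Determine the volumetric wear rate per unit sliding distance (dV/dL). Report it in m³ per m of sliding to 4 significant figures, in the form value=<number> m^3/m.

value=4.111e-15 m^3/m

The intermediates are shown rounded. The algebra carries exact precision — rounded once at the end: four significant digits.
Convert: Hardness H = 6.941 GPa = 6.941e+09 Pa.
Restated in SI base units: W = 52.33 N, H = 6.941e+09 Pa, K = 5.453e-07.
Sliding wear rate dV/dL = K·W/H (no L dependence): 5.453e-07 · 52.33 / 6.941e+09 = 4.111e-15 m³/m.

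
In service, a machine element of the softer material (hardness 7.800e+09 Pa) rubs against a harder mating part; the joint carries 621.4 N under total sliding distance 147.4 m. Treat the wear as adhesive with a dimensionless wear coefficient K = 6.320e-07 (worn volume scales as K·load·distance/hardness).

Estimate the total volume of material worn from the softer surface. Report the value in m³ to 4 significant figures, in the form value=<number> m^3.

The algebra keeps full precision. Printed values are rounded; one final rounding, at 4 significant digits.
Working in SI base units: W = 621.4 N, H = 7.800e+09 Pa, K = 6.320e-07.
Wear volume V = K·W·L/H = 6.320e-07 · 621.4 · 147.4 / 7.800e+09 = 7.421e-12 m³.

value=7.421e-12 m^3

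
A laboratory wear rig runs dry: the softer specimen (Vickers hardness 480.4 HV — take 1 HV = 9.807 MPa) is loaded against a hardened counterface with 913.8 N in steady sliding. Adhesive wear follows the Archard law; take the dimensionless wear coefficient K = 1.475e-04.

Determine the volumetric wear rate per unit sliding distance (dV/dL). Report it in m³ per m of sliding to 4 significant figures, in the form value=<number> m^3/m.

value=2.861e-11 m^3/m

All arithmetic runs at full float precision; quoted intermediates are rounded — rounded just once, at four significant digits.
Convert: Hardness H = 480.4 HV × 9.807 MPa/HV = 4711 MPa = 4.711e+09 Pa.
Expressed in SI base units: W = 913.8 N, H = 4.711e+09 Pa, K = 1.475e-04.
Wear rate dV/dL = K·W/H, per unit distance: 1.475e-04 · 913.8 / 4.711e+09 = 2.861e-11 m³/m.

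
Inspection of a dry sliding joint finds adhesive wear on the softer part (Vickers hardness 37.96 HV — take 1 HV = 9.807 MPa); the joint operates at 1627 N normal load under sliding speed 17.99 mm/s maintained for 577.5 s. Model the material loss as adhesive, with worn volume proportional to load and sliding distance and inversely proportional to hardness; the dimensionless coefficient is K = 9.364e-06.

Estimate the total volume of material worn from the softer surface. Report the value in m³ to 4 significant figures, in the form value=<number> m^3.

value=4.252e-10 m^3

All working math keeps full precision; quoted intermediates are rounded, and one final rounding to four significant figures.
Sliding speed v = 17.99 mm/s = 0.01799 m/s. Distance covered L = v·t = 0.01799 m/s × 577.5 s = 10.39 m.
Hardness H = 37.96 HV × 9.807 MPa/HV = 372.3 MPa = 3.723e+08 Pa.
Working in SI base units: W = 1627 N, H = 3.723e+08 Pa, K = 9.364e-06.
Worn volume V = K·W·L/H = 9.364e-06 · 1627 · 10.39 / 3.723e+08 = 4.252e-10 m³.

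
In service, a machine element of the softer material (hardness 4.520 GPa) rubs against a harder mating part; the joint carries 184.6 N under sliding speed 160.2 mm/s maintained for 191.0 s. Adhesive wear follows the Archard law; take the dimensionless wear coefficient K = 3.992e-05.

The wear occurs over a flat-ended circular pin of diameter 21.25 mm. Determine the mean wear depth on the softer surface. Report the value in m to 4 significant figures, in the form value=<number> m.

The intermediates are printed rounded — all working math holds exact precision. Rounded once at the end to four significant figures.
Convert: Sliding speed v = 160.2 mm/s = 0.1602 m/s. Sliding distance L = v·t = 0.1602 m/s × 191.0 s = 30.60 m.
Convert: Hardness H = 4.520 GPa = 4.520e+09 Pa.
Convert: Pin diameter d = 21.25 mm = 0.02125 m. Contact area A = π·d²/4 = π·(0.02125 m)²/4 = 3.547e-04 m².
Working in SI base units: W = 184.6 N, H = 4.520e+09 Pa, K = 3.992e-05.
By Archard's law, V = K·W·L/H = 3.992e-05 · 184.6 · 30.60 / 4.520e+09 = 4.989e-11 m³.
Mean wear depth h = V/A = 4.989e-11 / 3.547e-04 = 1.407e-07 m.

value=1.407e-07 m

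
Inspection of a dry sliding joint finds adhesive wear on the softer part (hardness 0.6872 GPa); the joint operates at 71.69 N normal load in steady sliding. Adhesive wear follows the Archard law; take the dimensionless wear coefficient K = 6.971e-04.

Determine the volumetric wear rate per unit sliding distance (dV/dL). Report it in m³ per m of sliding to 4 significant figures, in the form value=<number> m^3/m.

value=7.272e-11 m^3/m

The intermediates are shown rounded; every step maintains full float precision — a single final rounding to four significant digits.
Hardness H = 0.6872 GPa = 6.872e+08 Pa.
Expressed in SI base units: W = 71.69 N, H = 6.872e+08 Pa, K = 6.971e-04.
Rate of wear dV/dL = K·W/H, so: 6.971e-04 · 71.69 / 6.872e+08 = 7.272e-11 m³/m.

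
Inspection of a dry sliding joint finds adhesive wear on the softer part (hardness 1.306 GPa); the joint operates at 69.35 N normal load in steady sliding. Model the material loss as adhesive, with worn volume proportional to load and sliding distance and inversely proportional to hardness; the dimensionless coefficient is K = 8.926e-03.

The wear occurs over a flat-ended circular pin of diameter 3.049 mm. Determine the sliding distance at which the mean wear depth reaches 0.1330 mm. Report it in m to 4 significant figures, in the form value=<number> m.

Every step runs at exact precision; intermediate values appear rounded, and rounded just once, at 4 significant figures.
Hardness H = 1.306 GPa = 1.306e+09 Pa.
Pin diameter d = 3.049 mm = 0.003049 m. Contact area A = π·d²/4 = π·(0.003049 m)²/4 = 7.301e-06 m².
Depth limit h_lim = 0.1330 mm = 1.330e-04 m.
Expressed in SI base units: W = 69.35 N, H = 1.306e+09 Pa, K = 8.926e-03.
At the depth limit, V_lim = h_lim·A = 1.330e-04 · 7.301e-06 = 9.711e-10 m³.
So the life L = V_lim·H/(K·W) = 9.711e-10 · 1.306e+09 / (8.926e-03 · 69.35) = 2.049 m.

value=2.049 m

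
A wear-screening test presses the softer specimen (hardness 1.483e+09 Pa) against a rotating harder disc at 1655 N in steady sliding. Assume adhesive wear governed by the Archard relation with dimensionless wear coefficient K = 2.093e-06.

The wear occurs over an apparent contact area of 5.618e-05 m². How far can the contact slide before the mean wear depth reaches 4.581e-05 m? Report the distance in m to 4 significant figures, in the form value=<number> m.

Each operation runs at exact precision. Shown intermediates are rounded — one last rounding, at 4 significant digits.
In SI base units: W = 1655 N, H = 1.483e+09 Pa, K = 2.093e-06.
Limit volume V_lim = h_lim·A = 4.581e-05 · 5.618e-05 = 2.574e-09 m³.
Thus life L = V_lim·H/(K·W) = 2.574e-09 · 1.483e+09 / (2.093e-06 · 1655) = 1102 m.

value=1102 m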